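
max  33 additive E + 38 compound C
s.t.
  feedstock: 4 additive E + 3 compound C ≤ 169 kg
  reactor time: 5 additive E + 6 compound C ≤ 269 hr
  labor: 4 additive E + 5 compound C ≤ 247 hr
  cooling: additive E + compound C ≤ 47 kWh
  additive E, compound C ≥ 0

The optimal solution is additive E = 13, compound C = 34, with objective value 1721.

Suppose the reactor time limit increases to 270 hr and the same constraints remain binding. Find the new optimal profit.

1726

Check each constraint at x*: feedstock 154/169 (slack 15); reactor time 269/269 (tight); labor 222/247 (slack 25); cooling 47/47 (tight).
Slack constraints have shadow price 0 (complementary slackness).
From A_Bᵀ y = c: 5·y_reactor time + 1·y_cooling = 33; 6·y_reactor time + 1·y_cooling = 38.
→ y_reactor time = 5 and y_cooling = 8.
Δz = y_reactor time·Δb = 5 × (1) = 5, so new z* = 1721 + 5 = 1726.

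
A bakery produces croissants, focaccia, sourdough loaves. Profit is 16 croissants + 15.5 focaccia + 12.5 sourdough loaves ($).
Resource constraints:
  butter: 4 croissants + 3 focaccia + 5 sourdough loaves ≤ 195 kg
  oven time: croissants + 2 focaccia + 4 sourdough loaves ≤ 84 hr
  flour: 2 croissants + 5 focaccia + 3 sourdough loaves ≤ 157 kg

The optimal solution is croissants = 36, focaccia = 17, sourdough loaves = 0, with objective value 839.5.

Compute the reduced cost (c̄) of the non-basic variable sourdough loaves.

At the optimum: butter uses 195 of 195 (binding); oven time uses 70 of 84 (slack = 14); flour uses 157 of 157 (binding).
By complementary slackness, y = 0 for the non-binding constraint.
Dual feasibility on the basic columns requires 4·y_butter + 2·y_flour = 16, 3·y_butter + 5·y_flour = 15.5.
→ y_butter = 3.5 and y_flour = 1.
Reduced cost of sourdough loaves: c₃ − yᵀa₃ = 12.5 − (3.5·5 + 1·3) = 12.5 − 20.5 = -8.

-8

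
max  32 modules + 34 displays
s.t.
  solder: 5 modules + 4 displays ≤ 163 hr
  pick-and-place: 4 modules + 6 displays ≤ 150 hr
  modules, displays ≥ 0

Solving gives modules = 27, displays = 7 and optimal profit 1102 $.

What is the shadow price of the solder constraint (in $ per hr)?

4

At the optimum: solder uses 163 of 163 (binding); pick-and-place uses 150 of 150 (binding).
From A_Bᵀ y = c: 5·y_solder + 4·y_pick-and-place = 32; 4·y_solder + 6·y_pick-and-place = 34.
→ y_solder = 4 and y_pick-and-place = 3.
Shadow price of solder = 4.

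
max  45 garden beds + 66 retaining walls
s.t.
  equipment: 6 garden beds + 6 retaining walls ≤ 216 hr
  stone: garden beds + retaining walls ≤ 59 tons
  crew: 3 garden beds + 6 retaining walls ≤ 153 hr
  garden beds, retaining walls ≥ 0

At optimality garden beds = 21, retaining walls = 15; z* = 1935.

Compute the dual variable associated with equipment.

Binding: equipment and crew. Non-binding: stone (23 unused).
Since stone is not tight, its dual is 0.
From A_Bᵀ y = c: 6·y_equipment + 3·y_crew = 45; 6·y_equipment + 6·y_crew = 66.
This yields shadow prices y_equipment = 4, y_crew = 7.
Shadow price of equipment = 4.

4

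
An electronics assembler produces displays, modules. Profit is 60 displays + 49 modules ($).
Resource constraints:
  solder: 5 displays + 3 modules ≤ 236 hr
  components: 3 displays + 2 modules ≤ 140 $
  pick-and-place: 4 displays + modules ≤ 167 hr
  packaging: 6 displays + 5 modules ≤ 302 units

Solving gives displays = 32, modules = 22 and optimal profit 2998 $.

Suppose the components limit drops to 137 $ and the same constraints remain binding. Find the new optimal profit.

Binding: components and packaging. Non-binding: solder (10 unused), pick-and-place (17 unused).
Since solder, pick-and-place are not tight, their duals are 0.
From A_Bᵀ y = c: 3·y_components + 6·y_packaging = 60; 2·y_components + 5·y_packaging = 49.
This yields shadow prices y_components = 2, y_packaging = 9.
Δz = y_components·Δb = 2 × (-3) = -6, so new z* = 2998 − 6 = 2992.

2992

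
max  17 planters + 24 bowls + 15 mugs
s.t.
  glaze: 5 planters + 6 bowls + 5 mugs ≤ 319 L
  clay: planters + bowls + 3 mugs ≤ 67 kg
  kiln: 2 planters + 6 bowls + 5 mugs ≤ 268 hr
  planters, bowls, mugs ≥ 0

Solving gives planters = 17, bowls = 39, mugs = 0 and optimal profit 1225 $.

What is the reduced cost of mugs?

Binding: glaze and kiln. Non-binding: clay (11 unused).
By complementary slackness, y = 0 for the non-binding constraint.
Dual feasibility on the basic columns requires 5·y_glaze + 2·y_kiln = 17, 6·y_glaze + 6·y_kiln = 24.
This yields shadow prices y_glaze = 3, y_kiln = 1.
Reduced cost of mugs: c₃ − yᵀa₃ = 15 − (3·5 + 1·5) = 15 − 20 = -5.

-5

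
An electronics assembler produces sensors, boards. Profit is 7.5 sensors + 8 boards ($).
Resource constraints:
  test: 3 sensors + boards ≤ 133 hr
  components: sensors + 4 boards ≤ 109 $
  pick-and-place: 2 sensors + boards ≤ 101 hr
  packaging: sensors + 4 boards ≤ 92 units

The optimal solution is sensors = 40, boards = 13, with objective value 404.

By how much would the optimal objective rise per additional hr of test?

2

At the optimum: test uses 133 of 133 (binding); components uses 92 of 109 (slack = 17); pick-and-place uses 93 of 101 (slack = 8); packaging uses 92 of 92 (binding).
Slack constraints have shadow price 0 (complementary slackness).
Dual feasibility on the basic columns requires 3·y_test + 1·y_packaging = 7.5, 1·y_test + 4·y_packaging = 8.
Solving: y_test = 2, y_packaging = 1.5.
Shadow price of test = 2.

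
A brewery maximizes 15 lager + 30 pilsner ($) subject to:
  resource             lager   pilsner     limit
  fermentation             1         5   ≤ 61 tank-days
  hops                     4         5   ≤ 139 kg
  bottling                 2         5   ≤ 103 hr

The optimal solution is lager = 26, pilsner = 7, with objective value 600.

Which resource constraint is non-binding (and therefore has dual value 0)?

bottling

fermentation: 61/61 (binding)
hops: 139/139 (binding)
bottling: 87/103 (slack 16)
By complementary slackness, a constraint with positive slack has shadow price 0 → bottling.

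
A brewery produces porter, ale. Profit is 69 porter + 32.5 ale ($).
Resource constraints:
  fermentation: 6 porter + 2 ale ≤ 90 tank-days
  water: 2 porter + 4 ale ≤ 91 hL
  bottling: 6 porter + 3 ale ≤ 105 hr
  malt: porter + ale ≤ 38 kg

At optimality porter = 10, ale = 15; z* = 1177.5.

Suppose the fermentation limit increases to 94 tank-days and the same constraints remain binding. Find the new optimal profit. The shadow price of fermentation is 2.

Δb = 4, so new z* = 1177.5 + (2)·(4) = 1177.5 + 8 = 1185.5.

1185.5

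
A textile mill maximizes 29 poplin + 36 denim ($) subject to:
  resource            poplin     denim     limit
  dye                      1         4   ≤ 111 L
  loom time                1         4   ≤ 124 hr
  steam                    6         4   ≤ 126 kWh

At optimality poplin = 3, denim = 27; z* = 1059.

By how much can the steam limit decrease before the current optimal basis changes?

15

Binding constraints: dye, steam. The basis is B = [[1,4],[6,4]] with det -20.
Per unit decrease in steam, x* moves by d = (-0.2, 0.05).
The basis stays optimal until poplin reaches 0; allowable decrease = 15 kWh.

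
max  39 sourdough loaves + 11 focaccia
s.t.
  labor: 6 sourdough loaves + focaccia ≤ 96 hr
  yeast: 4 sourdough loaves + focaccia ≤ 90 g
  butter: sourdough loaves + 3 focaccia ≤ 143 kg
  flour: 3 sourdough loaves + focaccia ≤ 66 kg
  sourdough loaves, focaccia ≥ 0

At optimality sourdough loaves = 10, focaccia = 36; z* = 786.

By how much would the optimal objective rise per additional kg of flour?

Binding: labor and flour. Non-binding: yeast (14 unused), butter (25 unused).
Since yeast, butter are not tight, their duals are 0.
Dual feasibility on the basic columns requires 6·y_labor + 3·y_flour = 39, 1·y_labor + 1·y_flour = 11.
→ y_labor = 2 and y_flour = 9.
Shadow price of flour = 9.

9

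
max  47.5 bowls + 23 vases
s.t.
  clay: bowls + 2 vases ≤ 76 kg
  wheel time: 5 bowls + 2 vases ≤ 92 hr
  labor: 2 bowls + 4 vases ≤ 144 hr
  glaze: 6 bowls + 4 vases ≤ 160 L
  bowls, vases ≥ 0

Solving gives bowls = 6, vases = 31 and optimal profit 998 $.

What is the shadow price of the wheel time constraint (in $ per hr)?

Binding: wheel time and glaze. Non-binding: clay (8 unused), labor (8 unused).
Slack constraints have shadow price 0 (complementary slackness).
The binding rows give the dual system: 5·y_wheel time + 6·y_glaze = 47.5 and 2·y_wheel time + 4·y_glaze = 23.
→ y_wheel time = 6.5 and y_glaze = 2.5.
Shadow price of wheel time = 6.5.

6.5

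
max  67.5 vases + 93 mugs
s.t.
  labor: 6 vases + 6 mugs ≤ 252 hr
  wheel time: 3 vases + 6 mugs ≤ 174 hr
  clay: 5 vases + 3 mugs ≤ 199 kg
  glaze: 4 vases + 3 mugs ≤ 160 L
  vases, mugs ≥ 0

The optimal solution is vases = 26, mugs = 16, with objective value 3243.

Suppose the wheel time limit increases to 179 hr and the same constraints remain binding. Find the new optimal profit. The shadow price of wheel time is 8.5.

3285.5

Δb = 5, so new z* = 3243 + (8.5)·(5) = 3243 + 42.5 = 3285.5.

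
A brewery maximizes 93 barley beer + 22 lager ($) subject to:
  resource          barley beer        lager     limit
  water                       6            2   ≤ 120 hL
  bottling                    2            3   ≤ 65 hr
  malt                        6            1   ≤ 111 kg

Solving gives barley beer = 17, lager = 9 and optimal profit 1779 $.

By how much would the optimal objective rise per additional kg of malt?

Check each constraint at x*: water 120/120 (tight); bottling 61/65 (slack 4); malt 111/111 (tight).
Since bottling is not tight, its dual is 0.
From A_Bᵀ y = c: 6·y_water + 6·y_malt = 93; 2·y_water + 1·y_malt = 22.
This yields shadow prices y_water = 6.5, y_malt = 9.
Shadow price of malt = 9.

9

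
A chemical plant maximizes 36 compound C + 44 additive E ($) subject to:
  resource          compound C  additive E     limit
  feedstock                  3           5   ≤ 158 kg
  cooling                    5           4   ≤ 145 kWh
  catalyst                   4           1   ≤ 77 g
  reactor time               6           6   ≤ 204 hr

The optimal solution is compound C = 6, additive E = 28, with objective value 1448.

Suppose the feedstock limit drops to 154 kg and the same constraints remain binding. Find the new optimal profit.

1432

Check each constraint at x*: feedstock 158/158 (tight); cooling 142/145 (slack 3); catalyst 52/77 (slack 25); reactor time 204/204 (tight).
Since cooling, catalyst are not tight, their duals are 0.
The binding rows give the dual system: 3·y_feedstock + 6·y_reactor time = 36 and 5·y_feedstock + 6·y_reactor time = 44.
→ y_feedstock = 4 and y_reactor time = 4.
Δz = y_feedstock·Δb = 4 × (-4) = -16, so new z* = 1448 − 16 = 1432.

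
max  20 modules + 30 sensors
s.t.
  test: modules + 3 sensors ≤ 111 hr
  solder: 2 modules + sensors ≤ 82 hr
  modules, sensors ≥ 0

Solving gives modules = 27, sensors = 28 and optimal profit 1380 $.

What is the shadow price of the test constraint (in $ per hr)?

8

Check each constraint at x*: test 111/111 (tight); solder 82/82 (tight).
Dual feasibility on the basic columns requires 1·y_test + 2·y_solder = 20, 3·y_test + 1·y_solder = 30.
This yields shadow prices y_test = 8, y_solder = 6.
Shadow price of test = 8.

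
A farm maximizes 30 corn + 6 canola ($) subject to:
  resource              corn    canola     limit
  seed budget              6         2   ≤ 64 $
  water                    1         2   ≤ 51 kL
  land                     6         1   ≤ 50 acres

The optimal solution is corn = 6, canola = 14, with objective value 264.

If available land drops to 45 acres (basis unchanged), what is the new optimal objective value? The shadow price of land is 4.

244

Δb = -5, so new z* = 264 + (4)·(-5) = 264 − 20 = 244.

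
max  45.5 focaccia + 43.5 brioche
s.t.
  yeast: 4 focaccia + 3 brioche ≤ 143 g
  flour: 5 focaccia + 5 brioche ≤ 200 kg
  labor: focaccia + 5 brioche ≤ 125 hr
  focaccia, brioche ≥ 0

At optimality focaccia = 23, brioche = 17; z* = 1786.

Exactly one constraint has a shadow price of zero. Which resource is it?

labor

yeast: 143/143 (binding)
flour: 200/200 (binding)
labor: 108/125 (slack 17)
By complementary slackness, a constraint with positive slack has shadow price 0 → labor.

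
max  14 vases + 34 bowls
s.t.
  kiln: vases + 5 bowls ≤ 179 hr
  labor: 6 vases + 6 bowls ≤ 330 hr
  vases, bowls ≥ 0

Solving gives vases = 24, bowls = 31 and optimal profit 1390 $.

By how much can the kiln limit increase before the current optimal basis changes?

Binding constraints: kiln, labor. The basis is B = [[1,5],[6,6]] with det -24.
Per unit increase in kiln, x* moves by d = (-0.25, 0.25).
The basis stays optimal until vases reaches 0; allowable increase = 96 hr.

96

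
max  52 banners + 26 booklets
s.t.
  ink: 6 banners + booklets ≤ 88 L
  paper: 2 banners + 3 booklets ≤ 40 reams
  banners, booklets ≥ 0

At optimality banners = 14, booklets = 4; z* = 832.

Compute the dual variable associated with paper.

6.5

At the optimum: ink uses 88 of 88 (binding); paper uses 40 of 40 (binding).
The binding rows give the dual system: 6·y_ink + 2·y_paper = 52 and 1·y_ink + 3·y_paper = 26.
Solving: y_ink = 6.5, y_paper = 6.5.
Shadow price of paper = 6.5.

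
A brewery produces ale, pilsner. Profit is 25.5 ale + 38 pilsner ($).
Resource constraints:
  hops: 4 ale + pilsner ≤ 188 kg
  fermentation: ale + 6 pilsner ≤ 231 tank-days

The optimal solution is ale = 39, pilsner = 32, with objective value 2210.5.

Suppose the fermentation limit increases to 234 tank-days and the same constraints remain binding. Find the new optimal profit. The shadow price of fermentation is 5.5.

Δb = 3, so new z* = 2210.5 + (5.5)·(3) = 2210.5 + 16.5 = 2227.

2227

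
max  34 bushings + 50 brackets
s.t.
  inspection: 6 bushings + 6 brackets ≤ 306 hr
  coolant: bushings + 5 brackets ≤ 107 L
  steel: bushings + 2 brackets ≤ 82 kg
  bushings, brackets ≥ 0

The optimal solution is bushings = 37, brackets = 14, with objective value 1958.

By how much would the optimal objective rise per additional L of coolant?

4

Check each constraint at x*: inspection 306/306 (tight); coolant 107/107 (tight); steel 65/82 (slack 17).
By complementary slackness, y = 0 for the non-binding constraint.
The binding rows give the dual system: 6·y_inspection + 1·y_coolant = 34 and 6·y_inspection + 5·y_coolant = 50.
Solving: y_inspection = 5, y_coolant = 4.
Shadow price of coolant = 4.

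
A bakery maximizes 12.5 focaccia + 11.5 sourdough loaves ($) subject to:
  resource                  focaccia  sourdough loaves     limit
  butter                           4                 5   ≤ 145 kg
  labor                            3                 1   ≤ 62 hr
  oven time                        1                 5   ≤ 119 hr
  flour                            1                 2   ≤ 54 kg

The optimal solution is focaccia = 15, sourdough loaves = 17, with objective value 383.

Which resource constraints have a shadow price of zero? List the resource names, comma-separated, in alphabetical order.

butter: 145/145 (binding)
labor: 62/62 (binding)
oven time: 100/119 (slack 19)
flour: 49/54 (slack 5)
By complementary slackness, a constraint with positive slack has shadow price 0 → flour, oven time.

flour, oven time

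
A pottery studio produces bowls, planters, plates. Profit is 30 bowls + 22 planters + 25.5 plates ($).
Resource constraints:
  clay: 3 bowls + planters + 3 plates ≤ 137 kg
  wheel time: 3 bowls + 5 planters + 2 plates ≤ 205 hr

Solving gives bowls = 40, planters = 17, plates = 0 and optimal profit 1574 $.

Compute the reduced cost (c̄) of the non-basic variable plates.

-1.5

At the optimum: clay uses 137 of 137 (binding); wheel time uses 205 of 205 (binding).
From A_Bᵀ y = c: 3·y_clay + 3·y_wheel time = 30; 1·y_clay + 5·y_wheel time = 22.
Solving: y_clay = 7, y_wheel time = 3.
Reduced cost of plates: c₃ − yᵀa₃ = 25.5 − (7·3 + 3·2) = 25.5 − 27 = -1.5.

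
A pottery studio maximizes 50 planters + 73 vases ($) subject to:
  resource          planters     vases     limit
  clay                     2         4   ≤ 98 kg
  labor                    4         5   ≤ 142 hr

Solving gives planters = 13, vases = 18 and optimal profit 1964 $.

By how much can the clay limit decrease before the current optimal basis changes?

27

Binding constraints: clay, labor. The basis is B = [[2,4],[4,5]] with det -6.
Per unit decrease in clay, x* moves by d = (0.8333, -0.6667).
The basis stays optimal until vases reaches 0; allowable decrease = 27 kg.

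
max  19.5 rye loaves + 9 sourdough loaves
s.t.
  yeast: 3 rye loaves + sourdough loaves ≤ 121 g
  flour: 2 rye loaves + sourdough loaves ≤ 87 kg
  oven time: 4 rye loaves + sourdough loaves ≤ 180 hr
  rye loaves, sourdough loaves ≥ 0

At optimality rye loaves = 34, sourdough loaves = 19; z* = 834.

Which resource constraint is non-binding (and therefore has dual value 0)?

yeast: 121/121 (binding)
flour: 87/87 (binding)
oven time: 155/180 (slack 25)
By complementary slackness, a constraint with positive slack has shadow price 0 → oven time.

oven time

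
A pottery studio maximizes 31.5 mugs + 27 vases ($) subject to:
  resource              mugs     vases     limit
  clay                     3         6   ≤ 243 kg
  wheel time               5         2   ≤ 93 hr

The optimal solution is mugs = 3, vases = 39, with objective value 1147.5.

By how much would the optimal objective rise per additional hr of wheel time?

4.5

At the optimum: clay uses 243 of 243 (binding); wheel time uses 93 of 93 (binding).
The binding rows give the dual system: 3·y_clay + 5·y_wheel time = 31.5 and 6·y_clay + 2·y_wheel time = 27.
→ y_clay = 3 and y_wheel time = 4.5.
Shadow price of wheel time = 4.5.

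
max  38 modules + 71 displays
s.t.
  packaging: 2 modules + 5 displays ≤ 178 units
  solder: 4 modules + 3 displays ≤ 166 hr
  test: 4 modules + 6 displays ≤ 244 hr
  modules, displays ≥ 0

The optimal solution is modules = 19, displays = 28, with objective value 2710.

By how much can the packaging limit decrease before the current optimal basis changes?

Binding constraints: packaging, test. The basis is B = [[2,5],[4,6]] with det -8.
Per unit decrease in packaging, x* moves by d = (0.75, -0.5).
The basis stays optimal until solder becomes binding; allowable decrease = 4 units.

4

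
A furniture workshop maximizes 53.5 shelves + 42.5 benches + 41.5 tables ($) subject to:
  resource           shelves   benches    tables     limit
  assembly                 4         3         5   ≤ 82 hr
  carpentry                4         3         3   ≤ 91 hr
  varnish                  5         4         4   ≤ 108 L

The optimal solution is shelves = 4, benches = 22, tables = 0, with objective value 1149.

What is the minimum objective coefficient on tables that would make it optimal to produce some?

At the optimum: assembly uses 82 of 82 (binding); carpentry uses 82 of 91 (slack = 9); varnish uses 108 of 108 (binding).
Slack constraints have shadow price 0 (complementary slackness).
The binding rows give the dual system: 4·y_assembly + 5·y_varnish = 53.5 and 3·y_assembly + 4·y_varnish = 42.5.
Solving: y_assembly = 1.5, y_varnish = 9.5.
tables enters the basis when its profit ≥ yᵀa₃ = 1.5·5 + 9.5·4 = 45.5.

45.5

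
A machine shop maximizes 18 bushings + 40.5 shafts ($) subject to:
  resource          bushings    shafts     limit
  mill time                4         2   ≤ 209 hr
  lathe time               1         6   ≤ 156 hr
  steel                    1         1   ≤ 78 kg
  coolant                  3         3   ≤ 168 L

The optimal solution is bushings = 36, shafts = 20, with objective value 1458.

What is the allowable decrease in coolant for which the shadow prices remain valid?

90

Binding constraints: lathe time, coolant. The basis is B = [[1,6],[3,3]] with det -15.
Per unit decrease in coolant, x* moves by d = (-0.4, 0.0667).
The basis stays optimal until bushings reaches 0; allowable decrease = 90 L.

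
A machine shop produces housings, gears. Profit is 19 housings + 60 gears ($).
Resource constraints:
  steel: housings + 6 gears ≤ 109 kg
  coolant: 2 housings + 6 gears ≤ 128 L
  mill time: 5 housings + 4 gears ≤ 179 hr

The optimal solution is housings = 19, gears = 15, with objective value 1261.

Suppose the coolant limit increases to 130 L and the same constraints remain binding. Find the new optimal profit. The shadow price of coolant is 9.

Δb = 2, so new z* = 1261 + (9)·(2) = 1261 + 18 = 1279.

1279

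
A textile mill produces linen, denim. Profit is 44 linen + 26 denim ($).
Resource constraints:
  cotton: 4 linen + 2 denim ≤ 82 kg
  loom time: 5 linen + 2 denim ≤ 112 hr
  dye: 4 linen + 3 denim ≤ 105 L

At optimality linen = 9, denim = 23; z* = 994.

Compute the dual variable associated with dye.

At the optimum: cotton uses 82 of 82 (binding); loom time uses 91 of 112 (slack = 21); dye uses 105 of 105 (binding).
By complementary slackness, y = 0 for the non-binding constraint.
From A_Bᵀ y = c: 4·y_cotton + 4·y_dye = 44; 2·y_cotton + 3·y_dye = 26.
Solving: y_cotton = 7, y_dye = 4.
Shadow price of dye = 4.

4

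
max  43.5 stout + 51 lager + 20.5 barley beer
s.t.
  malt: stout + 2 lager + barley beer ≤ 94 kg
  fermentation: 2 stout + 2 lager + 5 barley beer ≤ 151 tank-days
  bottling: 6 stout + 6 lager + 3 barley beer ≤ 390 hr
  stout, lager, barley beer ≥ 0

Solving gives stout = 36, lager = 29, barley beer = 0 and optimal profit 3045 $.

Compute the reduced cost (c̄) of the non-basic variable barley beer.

Binding: malt and bottling. Non-binding: fermentation (21 unused).
Slack constraints have shadow price 0 (complementary slackness).
The binding rows give the dual system: 1·y_malt + 6·y_bottling = 43.5 and 2·y_malt + 6·y_bottling = 51.
→ y_malt = 7.5 and y_bottling = 6.
Reduced cost of barley beer: c₃ − yᵀa₃ = 20.5 − (7.5·1 + 6·3) = 20.5 − 25.5 = -5.

-5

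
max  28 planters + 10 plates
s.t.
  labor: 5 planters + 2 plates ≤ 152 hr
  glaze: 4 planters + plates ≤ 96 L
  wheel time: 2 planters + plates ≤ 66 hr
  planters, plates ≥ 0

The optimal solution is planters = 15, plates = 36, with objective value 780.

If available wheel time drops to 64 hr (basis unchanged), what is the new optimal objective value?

Check each constraint at x*: labor 147/152 (slack 5); glaze 96/96 (tight); wheel time 66/66 (tight).
By complementary slackness, y = 0 for the non-binding constraint.
Dual feasibility on the basic columns requires 4·y_glaze + 2·y_wheel time = 28, 1·y_glaze + 1·y_wheel time = 10.
→ y_glaze = 4 and y_wheel time = 6.
Δz = y_wheel time·Δb = 6 × (-2) = -12, so new z* = 780 − 12 = 768.

768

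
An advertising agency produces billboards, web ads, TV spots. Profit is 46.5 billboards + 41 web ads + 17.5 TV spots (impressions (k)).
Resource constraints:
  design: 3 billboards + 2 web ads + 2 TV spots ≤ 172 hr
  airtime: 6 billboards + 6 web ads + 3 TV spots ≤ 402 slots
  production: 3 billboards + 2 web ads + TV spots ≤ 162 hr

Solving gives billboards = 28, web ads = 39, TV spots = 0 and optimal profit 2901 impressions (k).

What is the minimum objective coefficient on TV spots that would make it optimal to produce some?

At the optimum: design uses 162 of 172 (slack = 10); airtime uses 402 of 402 (binding); production uses 162 of 162 (binding).
By complementary slackness, y = 0 for the non-binding constraint.
The binding rows give the dual system: 6·y_airtime + 3·y_production = 46.5 and 6·y_airtime + 2·y_production = 41.
Solving: y_airtime = 5, y_production = 5.5.
TV spots enters the basis when its profit ≥ yᵀa₃ = 5·3 + 5.5·1 = 20.5.

20.5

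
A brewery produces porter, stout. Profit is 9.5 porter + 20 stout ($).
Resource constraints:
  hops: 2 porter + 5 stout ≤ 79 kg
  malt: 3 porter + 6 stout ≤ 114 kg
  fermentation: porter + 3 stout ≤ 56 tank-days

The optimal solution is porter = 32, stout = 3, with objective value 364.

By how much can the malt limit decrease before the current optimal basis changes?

Binding constraints: hops, malt. The basis is B = [[2,5],[3,6]] with det -3.
Per unit decrease in malt, x* moves by d = (-1.6667, 0.6667).
The basis stays optimal until porter reaches 0; allowable decrease = 19.2 kg.

19.2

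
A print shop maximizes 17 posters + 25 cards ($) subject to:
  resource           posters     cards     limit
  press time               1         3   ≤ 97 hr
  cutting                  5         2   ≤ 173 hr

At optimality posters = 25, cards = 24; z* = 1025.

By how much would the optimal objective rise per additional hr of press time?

7

Both press time and cutting are binding at x*.
From A_Bᵀ y = c: 1·y_press time + 5·y_cutting = 17; 3·y_press time + 2·y_cutting = 25.
Solving: y_press time = 7, y_cutting = 2.
Shadow price of press time = 7.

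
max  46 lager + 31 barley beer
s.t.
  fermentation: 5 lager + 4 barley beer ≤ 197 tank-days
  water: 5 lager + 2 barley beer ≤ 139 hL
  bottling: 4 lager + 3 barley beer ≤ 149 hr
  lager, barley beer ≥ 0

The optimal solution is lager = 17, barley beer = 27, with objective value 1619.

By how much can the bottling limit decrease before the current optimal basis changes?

Binding constraints: water, bottling. The basis is B = [[5,2],[4,3]] with det 7.
Per unit decrease in bottling, x* moves by d = (0.2857, -0.7143).
The basis stays optimal until barley beer reaches 0; allowable decrease = 37.8 hr.

37.8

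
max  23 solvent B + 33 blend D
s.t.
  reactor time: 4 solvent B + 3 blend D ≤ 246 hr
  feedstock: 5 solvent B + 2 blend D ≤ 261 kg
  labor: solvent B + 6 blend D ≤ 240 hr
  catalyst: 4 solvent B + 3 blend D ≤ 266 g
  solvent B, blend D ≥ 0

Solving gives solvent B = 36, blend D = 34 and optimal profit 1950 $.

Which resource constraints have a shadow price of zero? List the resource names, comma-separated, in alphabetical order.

catalyst, feedstock

reactor time: 246/246 (binding)
feedstock: 248/261 (slack 13)
labor: 240/240 (binding)
catalyst: 246/266 (slack 20)
By complementary slackness, a constraint with positive slack has shadow price 0 → catalyst, feedstock.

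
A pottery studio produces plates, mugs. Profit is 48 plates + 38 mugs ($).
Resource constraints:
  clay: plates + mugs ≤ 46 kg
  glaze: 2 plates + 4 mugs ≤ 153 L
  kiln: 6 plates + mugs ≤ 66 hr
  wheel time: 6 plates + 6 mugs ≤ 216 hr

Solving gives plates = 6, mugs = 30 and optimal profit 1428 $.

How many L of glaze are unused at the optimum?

glaze used = 2·6 + 4·30 = 132; slack = 153 − 132 = 21.

21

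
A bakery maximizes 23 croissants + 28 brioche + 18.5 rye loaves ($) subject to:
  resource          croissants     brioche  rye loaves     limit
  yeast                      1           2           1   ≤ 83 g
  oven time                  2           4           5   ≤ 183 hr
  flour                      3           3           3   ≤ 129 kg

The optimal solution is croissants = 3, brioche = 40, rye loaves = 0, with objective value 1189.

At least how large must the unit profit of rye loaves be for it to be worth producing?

Binding: yeast and flour. Non-binding: oven time (17 unused).
Since oven time is not tight, its dual is 0.
The binding rows give the dual system: 1·y_yeast + 3·y_flour = 23 and 2·y_yeast + 3·y_flour = 28.
→ y_yeast = 5 and y_flour = 6.
rye loaves enters the basis when its profit ≥ yᵀa₃ = 5·1 + 6·3 = 23.

23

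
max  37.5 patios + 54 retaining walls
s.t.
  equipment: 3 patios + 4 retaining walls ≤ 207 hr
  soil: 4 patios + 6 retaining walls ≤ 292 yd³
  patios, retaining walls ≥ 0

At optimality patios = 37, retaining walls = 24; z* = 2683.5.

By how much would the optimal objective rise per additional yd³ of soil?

At the optimum: equipment uses 207 of 207 (binding); soil uses 292 of 292 (binding).
The binding rows give the dual system: 3·y_equipment + 4·y_soil = 37.5 and 4·y_equipment + 6·y_soil = 54.
→ y_equipment = 4.5 and y_soil = 6.
Shadow price of soil = 6.

6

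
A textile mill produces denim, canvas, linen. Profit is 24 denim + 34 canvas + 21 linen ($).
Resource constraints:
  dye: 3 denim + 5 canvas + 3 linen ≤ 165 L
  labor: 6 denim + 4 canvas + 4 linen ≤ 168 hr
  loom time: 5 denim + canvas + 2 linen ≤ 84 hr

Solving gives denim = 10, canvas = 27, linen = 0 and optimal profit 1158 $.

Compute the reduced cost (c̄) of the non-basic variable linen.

-1

At the optimum: dye uses 165 of 165 (binding); labor uses 168 of 168 (binding); loom time uses 77 of 84 (slack = 7).
Since loom time is not tight, its dual is 0.
From A_Bᵀ y = c: 3·y_dye + 6·y_labor = 24; 5·y_dye + 4·y_labor = 34.
Solving: y_dye = 6, y_labor = 1.
Reduced cost of linen: c₃ − yᵀa₃ = 21 − (6·3 + 1·4) = 21 − 22 = -1.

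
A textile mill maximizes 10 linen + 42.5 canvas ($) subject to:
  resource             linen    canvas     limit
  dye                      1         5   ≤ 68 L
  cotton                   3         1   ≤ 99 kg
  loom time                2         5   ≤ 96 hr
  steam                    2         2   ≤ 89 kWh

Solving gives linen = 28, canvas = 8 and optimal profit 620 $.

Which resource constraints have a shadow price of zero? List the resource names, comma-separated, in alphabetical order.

cotton, steam

dye: 68/68 (binding)
cotton: 92/99 (slack 7)
loom time: 96/96 (binding)
steam: 72/89 (slack 17)
By complementary slackness, a constraint with positive slack has shadow price 0 → cotton, steam.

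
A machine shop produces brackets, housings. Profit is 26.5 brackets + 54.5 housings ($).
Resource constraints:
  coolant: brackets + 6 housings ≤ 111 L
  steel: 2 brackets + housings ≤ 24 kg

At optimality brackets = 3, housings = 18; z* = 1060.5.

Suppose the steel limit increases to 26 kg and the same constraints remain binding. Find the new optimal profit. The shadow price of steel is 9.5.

1079.5

Δb = 2, so new z* = 1060.5 + (9.5)·(2) = 1060.5 + 19 = 1079.5.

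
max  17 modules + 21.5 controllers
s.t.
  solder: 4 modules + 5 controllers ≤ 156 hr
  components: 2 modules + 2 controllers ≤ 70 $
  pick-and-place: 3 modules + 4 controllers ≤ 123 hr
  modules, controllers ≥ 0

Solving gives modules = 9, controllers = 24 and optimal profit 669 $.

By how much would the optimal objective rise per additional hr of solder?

3.5

Check each constraint at x*: solder 156/156 (tight); components 66/70 (slack 4); pick-and-place 123/123 (tight).
By complementary slackness, y = 0 for the non-binding constraint.
From A_Bᵀ y = c: 4·y_solder + 3·y_pick-and-place = 17; 5·y_solder + 4·y_pick-and-place = 21.5.
→ y_solder = 3.5 and y_pick-and-place = 1.
Shadow price of solder = 3.5.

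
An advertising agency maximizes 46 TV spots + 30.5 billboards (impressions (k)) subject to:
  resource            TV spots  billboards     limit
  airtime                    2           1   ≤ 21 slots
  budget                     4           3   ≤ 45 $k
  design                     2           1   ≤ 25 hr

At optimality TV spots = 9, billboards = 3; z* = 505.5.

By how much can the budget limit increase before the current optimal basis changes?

Binding constraints: airtime, budget. The basis is B = [[2,1],[4,3]] with det 2.
Per unit increase in budget, x* moves by d = (-0.5, 1).
The basis stays optimal until TV spots reaches 0; allowable increase = 18 $k.

18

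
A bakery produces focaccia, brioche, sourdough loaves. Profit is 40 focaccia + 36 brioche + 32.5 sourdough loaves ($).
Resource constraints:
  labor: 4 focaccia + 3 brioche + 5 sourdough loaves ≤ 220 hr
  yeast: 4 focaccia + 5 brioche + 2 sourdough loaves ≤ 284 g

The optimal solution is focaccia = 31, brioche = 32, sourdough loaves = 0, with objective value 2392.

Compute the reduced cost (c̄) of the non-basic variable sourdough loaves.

-8.5

Check each constraint at x*: labor 220/220 (tight); yeast 284/284 (tight).
From A_Bᵀ y = c: 4·y_labor + 4·y_yeast = 40; 3·y_labor + 5·y_yeast = 36.
→ y_labor = 7 and y_yeast = 3.
Reduced cost of sourdough loaves: c₃ − yᵀa₃ = 32.5 − (7·5 + 3·2) = 32.5 − 41 = -8.5.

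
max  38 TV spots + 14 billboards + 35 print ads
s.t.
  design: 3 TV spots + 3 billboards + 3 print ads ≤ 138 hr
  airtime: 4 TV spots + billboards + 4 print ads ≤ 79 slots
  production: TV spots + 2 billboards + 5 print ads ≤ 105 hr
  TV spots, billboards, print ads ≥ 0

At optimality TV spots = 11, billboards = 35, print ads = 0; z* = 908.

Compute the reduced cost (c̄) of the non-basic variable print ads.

-3

At the optimum: design uses 138 of 138 (binding); airtime uses 79 of 79 (binding); production uses 81 of 105 (slack = 24).
Slack constraints have shadow price 0 (complementary slackness).
Dual feasibility on the basic columns requires 3·y_design + 4·y_airtime = 38, 3·y_design + 1·y_airtime = 14.
→ y_design = 2 and y_airtime = 8.
Reduced cost of print ads: c₃ − yᵀa₃ = 35 − (2·3 + 8·4) = 35 − 38 = -3.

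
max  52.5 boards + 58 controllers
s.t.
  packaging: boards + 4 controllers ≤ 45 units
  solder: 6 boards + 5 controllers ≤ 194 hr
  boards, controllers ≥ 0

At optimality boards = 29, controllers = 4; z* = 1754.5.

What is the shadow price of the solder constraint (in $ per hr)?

Both packaging and solder are binding at x*.
Dual feasibility on the basic columns requires 1·y_packaging + 6·y_solder = 52.5, 4·y_packaging + 5·y_solder = 58.
→ y_packaging = 4.5 and y_solder = 8.
Shadow price of solder = 8.

8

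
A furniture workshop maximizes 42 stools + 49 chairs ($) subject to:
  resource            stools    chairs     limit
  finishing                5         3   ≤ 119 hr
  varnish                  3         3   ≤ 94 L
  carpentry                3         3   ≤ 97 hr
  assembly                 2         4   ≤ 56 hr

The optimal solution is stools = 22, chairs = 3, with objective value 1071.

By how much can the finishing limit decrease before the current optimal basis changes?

Binding constraints: finishing, assembly. The basis is B = [[5,3],[2,4]] with det 14.
Per unit decrease in finishing, x* moves by d = (-0.2857, 0.1429).
The basis stays optimal until stools reaches 0; allowable decrease = 77 hr.

77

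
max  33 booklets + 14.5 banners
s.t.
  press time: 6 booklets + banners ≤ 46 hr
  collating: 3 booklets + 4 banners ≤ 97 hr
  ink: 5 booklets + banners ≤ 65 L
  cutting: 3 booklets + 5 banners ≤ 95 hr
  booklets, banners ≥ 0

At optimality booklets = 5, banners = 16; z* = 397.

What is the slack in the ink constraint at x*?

24

ink used = 5·5 + 1·16 = 41; slack = 65 − 41 = 24.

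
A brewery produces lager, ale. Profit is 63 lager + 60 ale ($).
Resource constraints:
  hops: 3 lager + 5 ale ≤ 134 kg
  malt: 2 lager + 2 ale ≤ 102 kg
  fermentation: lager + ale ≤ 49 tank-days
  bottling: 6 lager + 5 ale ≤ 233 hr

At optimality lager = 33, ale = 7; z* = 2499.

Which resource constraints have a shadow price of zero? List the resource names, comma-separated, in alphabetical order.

hops: 134/134 (binding)
malt: 80/102 (slack 22)
fermentation: 40/49 (slack 9)
bottling: 233/233 (binding)
By complementary slackness, a constraint with positive slack has shadow price 0 → fermentation, malt.

fermentation, malt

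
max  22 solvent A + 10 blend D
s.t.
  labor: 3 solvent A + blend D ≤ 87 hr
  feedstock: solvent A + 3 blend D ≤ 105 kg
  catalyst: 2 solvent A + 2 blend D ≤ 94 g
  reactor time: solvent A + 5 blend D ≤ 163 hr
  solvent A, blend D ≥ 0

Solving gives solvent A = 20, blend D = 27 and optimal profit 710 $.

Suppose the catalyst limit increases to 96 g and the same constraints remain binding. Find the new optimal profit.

Binding: labor and catalyst. Non-binding: feedstock (4 unused), reactor time (8 unused).
By complementary slackness, y = 0 for the non-binding constraints.
The binding rows give the dual system: 3·y_labor + 2·y_catalyst = 22 and 1·y_labor + 2·y_catalyst = 10.
This yields shadow prices y_labor = 6, y_catalyst = 2.
Δz = y_catalyst·Δb = 2 × (2) = 4, so new z* = 710 + 4 = 714.

714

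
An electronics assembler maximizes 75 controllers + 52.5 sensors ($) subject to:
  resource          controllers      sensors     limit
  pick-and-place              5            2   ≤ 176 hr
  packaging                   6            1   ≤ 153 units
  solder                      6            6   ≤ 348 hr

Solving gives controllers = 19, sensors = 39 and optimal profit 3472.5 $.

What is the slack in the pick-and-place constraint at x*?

3

pick-and-place used = 5·19 + 2·39 = 173; slack = 176 − 173 = 3.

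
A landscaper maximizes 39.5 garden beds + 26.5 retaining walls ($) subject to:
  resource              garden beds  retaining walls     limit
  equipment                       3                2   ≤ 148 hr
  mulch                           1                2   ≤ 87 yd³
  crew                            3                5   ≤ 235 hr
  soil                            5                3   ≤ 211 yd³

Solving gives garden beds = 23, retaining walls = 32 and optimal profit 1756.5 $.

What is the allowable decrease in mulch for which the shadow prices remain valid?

44.8

Binding constraints: mulch, soil. The basis is B = [[1,2],[5,3]] with det -7.
Per unit decrease in mulch, x* moves by d = (0.4286, -0.7143).
The basis stays optimal until retaining walls reaches 0; allowable decrease = 44.8 yd³.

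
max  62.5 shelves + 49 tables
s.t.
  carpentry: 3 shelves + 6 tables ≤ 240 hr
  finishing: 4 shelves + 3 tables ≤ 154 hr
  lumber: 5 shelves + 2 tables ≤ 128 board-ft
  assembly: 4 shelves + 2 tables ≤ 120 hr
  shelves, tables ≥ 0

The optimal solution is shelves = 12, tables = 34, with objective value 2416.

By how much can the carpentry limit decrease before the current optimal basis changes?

163.2

Binding constraints: carpentry, lumber. The basis is B = [[3,6],[5,2]] with det -24.
Per unit decrease in carpentry, x* moves by d = (0.0833, -0.2083).
The basis stays optimal until tables reaches 0; allowable decrease = 163.2 hr.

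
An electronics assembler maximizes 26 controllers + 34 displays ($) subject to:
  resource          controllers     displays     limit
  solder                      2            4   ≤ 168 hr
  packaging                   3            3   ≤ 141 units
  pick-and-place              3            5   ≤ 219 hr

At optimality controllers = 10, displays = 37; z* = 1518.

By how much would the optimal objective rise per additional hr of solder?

4

Binding: solder and packaging. Non-binding: pick-and-place (4 unused).
Slack constraints have shadow price 0 (complementary slackness).
Dual feasibility on the basic columns requires 2·y_solder + 3·y_packaging = 26, 4·y_solder + 3·y_packaging = 34.
→ y_solder = 4 and y_packaging = 6.
Shadow price of solder = 4.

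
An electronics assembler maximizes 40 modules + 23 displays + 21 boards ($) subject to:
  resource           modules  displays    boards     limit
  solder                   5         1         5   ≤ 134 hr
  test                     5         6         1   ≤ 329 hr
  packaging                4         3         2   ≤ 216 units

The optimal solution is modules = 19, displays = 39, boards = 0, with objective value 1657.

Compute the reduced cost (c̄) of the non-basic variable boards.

At the optimum: solder uses 134 of 134 (binding); test uses 329 of 329 (binding); packaging uses 193 of 216 (slack = 23).
By complementary slackness, y = 0 for the non-binding constraint.
The binding rows give the dual system: 5·y_solder + 5·y_test = 40 and 1·y_solder + 6·y_test = 23.
This yields shadow prices y_solder = 5, y_test = 3.
Reduced cost of boards: c₃ − yᵀa₃ = 21 − (5·5 + 3·1) = 21 − 28 = -7.

-7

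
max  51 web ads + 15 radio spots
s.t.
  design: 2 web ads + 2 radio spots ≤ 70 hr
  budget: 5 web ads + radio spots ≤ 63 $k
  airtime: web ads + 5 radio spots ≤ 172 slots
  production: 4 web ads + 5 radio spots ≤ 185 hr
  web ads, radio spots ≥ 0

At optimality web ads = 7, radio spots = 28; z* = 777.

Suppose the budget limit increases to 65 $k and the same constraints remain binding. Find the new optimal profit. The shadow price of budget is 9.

795

Δb = 2, so new z* = 777 + (9)·(2) = 777 + 18 = 795.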